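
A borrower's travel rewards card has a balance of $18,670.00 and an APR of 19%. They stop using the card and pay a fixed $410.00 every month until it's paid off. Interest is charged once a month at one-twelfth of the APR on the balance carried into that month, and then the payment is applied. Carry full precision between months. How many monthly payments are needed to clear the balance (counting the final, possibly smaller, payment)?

Monthly rate r = 19%/12 = 1.58333% = 0.0158333.
Recurrence: B ← B·(1+r) − $410.00.
Month 1: interest $295.61; balance after payment $18,555.61.
Month 2: interest $293.80; balance after payment $18,439.41.
Closed form: n = −ln(1 − rB₀/P)/ln(1+r) = −ln(0.279)/ln(1.01583) ≈ 81.259, so the balance reaches zero during payment 82.

82 payments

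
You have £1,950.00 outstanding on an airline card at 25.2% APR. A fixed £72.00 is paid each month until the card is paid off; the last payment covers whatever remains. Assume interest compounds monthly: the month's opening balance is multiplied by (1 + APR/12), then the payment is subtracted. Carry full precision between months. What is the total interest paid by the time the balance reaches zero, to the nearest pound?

£964

Monthly rate r = 25.2%/12 = 2.1% = 0.021.
Payoff takes n = ⌈−ln(1 − rB₀/P)/ln(1+r)⌉ = ⌈40.470⌉ = 41 payments; the last is £34.02.
Total paid = 40·£72.00 + £34.02 = £2,914.02.
Total interest = total paid − principal = £2,914.02 − £1,950.00 = £964.02.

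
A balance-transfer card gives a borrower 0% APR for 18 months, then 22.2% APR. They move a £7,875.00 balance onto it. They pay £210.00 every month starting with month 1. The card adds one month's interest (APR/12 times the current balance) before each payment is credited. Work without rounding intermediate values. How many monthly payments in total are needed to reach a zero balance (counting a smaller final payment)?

Promo months 1–18 at r₀ = 0%/12 = 0; months 19+ at r₁ = 22.2%/12 = 0.0185.
After month 18 (no interest yet): B = £7,875.00 − 18·£210.00 = £4,095.00.
Then at r₁ with £210.00/mo: n₂ = −ln(1 − r₁·B/P)/ln(1+r₁) ≈ 24.41 → 25 more payments.

43 months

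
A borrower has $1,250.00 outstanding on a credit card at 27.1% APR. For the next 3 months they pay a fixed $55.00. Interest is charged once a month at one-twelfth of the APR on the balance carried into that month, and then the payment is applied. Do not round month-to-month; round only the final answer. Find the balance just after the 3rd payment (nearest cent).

$1,167.86

Monthly rate r = 27.1%/12 = 2.25833% = 0.0225833.
Each month: B ← B·(1+r) − $55.00.
Month 1: interest $28.23; balance after payment $1,223.23.
Month 2: interest $27.62; balance after payment $1,195.85.
Month 3: interest $27.01; balance after payment $1,167.86.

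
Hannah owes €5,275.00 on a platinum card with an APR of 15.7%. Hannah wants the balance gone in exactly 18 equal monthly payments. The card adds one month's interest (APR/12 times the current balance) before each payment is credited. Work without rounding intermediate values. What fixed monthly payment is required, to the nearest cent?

€330.82

Monthly rate r = 15.7%/12 = 1.30833% = 0.0130833.
Level-payment amortization: P = B₀·r / (1 − (1+r)^(−n)) = 5275.00·0.0130833 / (1 − 1.01308^(−18)).
Denominator 1 − (1+r)^(−18) = 0.208616615.
P = 69.0146 / 0.208616615 ≈ 330.82.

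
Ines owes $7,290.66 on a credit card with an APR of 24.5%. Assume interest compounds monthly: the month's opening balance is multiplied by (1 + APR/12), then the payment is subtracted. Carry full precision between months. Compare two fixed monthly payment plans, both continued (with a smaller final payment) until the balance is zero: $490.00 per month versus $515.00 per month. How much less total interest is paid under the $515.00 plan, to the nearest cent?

$86.02

Monthly rate r = 24.5%/12 = 2.04167% = 0.0204167.
At $490.00/mo: n = ⌈−ln(1 − rB₀/P)/ln(1+r)⌉ = 18 payments (last $448.86); total interest = total paid − $7,290.66 = $1,488.20.
At $515.00/mo: 17 payments (last $452.84); total interest $1,402.18.
Interest saved = $1,488.20 − $1,402.18 = $86.02.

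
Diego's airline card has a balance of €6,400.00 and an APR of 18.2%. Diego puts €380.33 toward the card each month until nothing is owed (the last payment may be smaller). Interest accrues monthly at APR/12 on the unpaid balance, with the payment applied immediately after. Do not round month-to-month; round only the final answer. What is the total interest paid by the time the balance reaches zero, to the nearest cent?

€1,045.75

Monthly rate r = 18.2%/12 = 1.51667% = 0.0151667.
Payoff takes n = ⌈−ln(1 − rB₀/P)/ln(1+r)⌉ = ⌈19.575⌉ = 20 payments; the last is €219.48.
Total paid = 19·€380.33 + €219.48 = €7,445.75.
Total interest = total paid − principal = €7,445.75 − €6,400.00 = €1,045.75.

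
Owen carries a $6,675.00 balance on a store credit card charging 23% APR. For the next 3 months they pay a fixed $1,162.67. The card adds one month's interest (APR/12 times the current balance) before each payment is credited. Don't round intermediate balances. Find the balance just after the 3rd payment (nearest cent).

$3,510.93

Monthly rate r = 23%/12 = 1.91667% = 0.0191667.
Each month: B ← B·(1+r) − $1,162.67.
Month 1: interest $127.94; balance after payment $5,640.27.
Month 2: interest $108.11; balance after payment $4,585.70.
Month 3: interest $87.89; balance after payment $3,510.93.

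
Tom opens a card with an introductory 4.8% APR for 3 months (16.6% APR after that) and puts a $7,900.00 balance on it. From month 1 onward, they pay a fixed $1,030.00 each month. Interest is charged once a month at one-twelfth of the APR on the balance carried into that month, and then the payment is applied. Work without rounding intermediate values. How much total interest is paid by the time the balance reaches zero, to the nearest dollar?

Promo months 1–3 at r₀ = 4.8%/12 = 0.004; months 4+ at r₁ = 16.6%/12 = 0.0138333.
After month 3: iterate B ← B·(1+r₀) − $1,030.00 for 3 months → $4,892.80.
Then at r₁ with $1,030.00/mo: n₂ = −ln(1 − r₁·B/P)/ln(1+r₁) ≈ 4.95 → 5 more payments.
Total paid = 7·$1,030.00 + $976.25 = $8,186.25; interest = $8,186.25 − $7,900.00 = $286.25.

$286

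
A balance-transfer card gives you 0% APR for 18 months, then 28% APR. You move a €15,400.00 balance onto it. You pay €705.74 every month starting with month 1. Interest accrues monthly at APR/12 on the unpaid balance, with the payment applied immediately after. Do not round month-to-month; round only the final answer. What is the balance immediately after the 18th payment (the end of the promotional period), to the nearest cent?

€2,696.68

Promo months 1–18 at r₀ = 0%/12 = 0; months 19+ at r₁ = 28%/12 = 0.0233333.
After month 18 (no interest yet): B = €15,400.00 − 18·€705.74 = €2,696.68.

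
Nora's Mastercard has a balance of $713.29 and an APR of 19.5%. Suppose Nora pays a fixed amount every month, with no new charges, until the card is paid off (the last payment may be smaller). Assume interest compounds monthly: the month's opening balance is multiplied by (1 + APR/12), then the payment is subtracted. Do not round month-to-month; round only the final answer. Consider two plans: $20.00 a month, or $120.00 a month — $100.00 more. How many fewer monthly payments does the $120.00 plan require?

47 fewer payments

Monthly rate r = 19.5%/12 = 1.625% = 0.01625.
At $20.00/mo: n = ⌈−ln(1 − rB₀/P)/ln(1+r)⌉ = 54 payments (last $15.04); total interest = total paid − $713.29 = $361.75.
At $120.00/mo: 7 payments (last $36.41); total interest $43.12.
Payments saved = 54 − 7 = 47.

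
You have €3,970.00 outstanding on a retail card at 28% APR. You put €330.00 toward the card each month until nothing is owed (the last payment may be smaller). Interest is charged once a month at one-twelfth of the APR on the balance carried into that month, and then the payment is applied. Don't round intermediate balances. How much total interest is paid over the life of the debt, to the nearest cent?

€744.81

Monthly rate r = 28%/12 = 2.33333% = 0.0233333.
Payoff takes n = ⌈−ln(1 − rB₀/P)/ln(1+r)⌉ = ⌈14.285⌉ = 15 payments; the last is €94.81.
Total paid = 14·€330.00 + €94.81 = €4,714.81.
Total interest = total paid − principal = €4,714.81 − €3,970.00 = €744.81.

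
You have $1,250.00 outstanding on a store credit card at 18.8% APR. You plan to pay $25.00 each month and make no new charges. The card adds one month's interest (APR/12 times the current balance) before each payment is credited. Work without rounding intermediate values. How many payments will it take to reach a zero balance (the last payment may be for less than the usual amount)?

Monthly rate r = 18.8%/12 = 1.56667% = 0.0156667.
Recurrence: B ← B·(1+r) − $25.00.
Month 1: interest $19.58; balance after payment $1,244.58.
Month 2: interest $19.50; balance after payment $1,239.08.
Closed form: n = −ln(1 − rB₀/P)/ln(1+r) = −ln(0.21667)/ln(1.01567) ≈ 98.384, so the balance reaches zero during payment 99.

99 payments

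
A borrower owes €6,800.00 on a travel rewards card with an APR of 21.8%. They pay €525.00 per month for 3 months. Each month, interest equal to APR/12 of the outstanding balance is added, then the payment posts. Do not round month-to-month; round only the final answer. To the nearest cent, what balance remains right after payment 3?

Monthly rate r = 21.8%/12 = 1.81667% = 0.0181667.
Each month: B ← B·(1+r) − €525.00.
Month 1: interest €123.53; balance after payment €6,398.53.
Month 2: interest €116.24; balance after payment €5,989.77.
Month 3: interest €108.81; balance after payment €5,573.59.

€5,573.59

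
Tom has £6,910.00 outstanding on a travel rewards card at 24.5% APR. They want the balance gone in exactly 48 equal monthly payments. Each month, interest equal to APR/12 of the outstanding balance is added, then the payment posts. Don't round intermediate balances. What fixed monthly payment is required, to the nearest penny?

£227.19

Monthly rate r = 24.5%/12 = 2.04167% = 0.0204167.
Level-payment amortization: P = B₀·r / (1 − (1+r)^(−n)) = 6910.00·0.0204167 / (1 − 1.02042^(−48)).
Denominator 1 − (1+r)^(−48) = 0.62096622.
P = 141.079 / 0.62096622 ≈ 227.19.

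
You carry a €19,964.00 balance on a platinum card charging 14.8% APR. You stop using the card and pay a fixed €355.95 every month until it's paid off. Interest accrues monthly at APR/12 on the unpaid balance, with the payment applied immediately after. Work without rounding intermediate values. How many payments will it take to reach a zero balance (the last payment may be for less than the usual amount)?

Monthly rate r = 14.8%/12 = 1.23333% = 0.0123333.
Recurrence: B ← B·(1+r) − €355.95.
Month 1: interest €246.22; balance after payment €19,854.27.
Month 2: interest €244.87; balance after payment €19,743.19.
Closed form: n = −ln(1 − rB₀/P)/ln(1+r) = −ln(0.30827)/ln(1.01233) ≈ 96.003, so the balance reaches zero during payment 97.

97 payments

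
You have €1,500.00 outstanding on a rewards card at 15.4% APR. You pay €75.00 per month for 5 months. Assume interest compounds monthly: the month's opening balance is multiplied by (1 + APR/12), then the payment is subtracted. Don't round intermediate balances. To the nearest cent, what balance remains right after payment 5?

€1,214.00

Monthly rate r = 15.4%/12 = 1.28333% = 0.0128333.
Each month: B ← B·(1+r) − €75.00.
Month 1: interest €19.25; balance after payment €1,444.25.
Month 2: interest €18.53; balance after payment €1,387.78.
Month 3: interest €17.81; balance after payment €1,330.59.
Month 4: interest €17.08; balance after payment €1,272.67.
Month 5: interest €16.33; balance after payment €1,214.00.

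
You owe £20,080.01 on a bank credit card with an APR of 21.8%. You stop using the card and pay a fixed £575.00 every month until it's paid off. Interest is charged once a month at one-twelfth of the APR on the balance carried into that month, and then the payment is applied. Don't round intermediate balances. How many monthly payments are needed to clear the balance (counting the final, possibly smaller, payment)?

Monthly rate r = 21.8%/12 = 1.81667% = 0.0181667.
Recurrence: B ← B·(1+r) − £575.00.
Month 1: interest £364.79; balance after payment £19,869.80.
Month 2: interest £360.97; balance after payment £19,655.76.
Closed form: n = −ln(1 − rB₀/P)/ln(1+r) = −ln(0.36559)/ln(1.01817) ≈ 55.891, so the balance reaches zero during payment 56.

56 payments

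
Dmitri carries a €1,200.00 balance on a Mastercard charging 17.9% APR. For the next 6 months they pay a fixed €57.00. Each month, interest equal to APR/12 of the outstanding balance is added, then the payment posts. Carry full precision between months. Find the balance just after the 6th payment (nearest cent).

Monthly rate r = 17.9%/12 = 1.49167% = 0.0149167.
Each month: B ← B·(1+r) − €57.00.
Month 1: interest €17.90; balance after payment €1,160.90.
Month 2: interest €17.32; balance after payment €1,121.22.
Month 3: interest €16.72; balance after payment €1,080.94.
Month 4: interest €16.12; balance after payment €1,040.07.
Month 5: interest €15.51; balance after payment €998.58.
Month 6: interest €14.90; balance after payment €956.48.

€956.48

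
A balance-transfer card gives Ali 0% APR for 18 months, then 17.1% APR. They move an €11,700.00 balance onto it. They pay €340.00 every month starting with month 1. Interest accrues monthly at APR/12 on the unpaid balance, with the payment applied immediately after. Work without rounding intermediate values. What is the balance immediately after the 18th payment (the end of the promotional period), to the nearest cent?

€5,580.00

Promo months 1–18 at r₀ = 0%/12 = 0; months 19+ at r₁ = 17.1%/12 = 0.01425.
After month 18 (no interest yet): B = €11,700.00 − 18·€340.00 = €5,580.00.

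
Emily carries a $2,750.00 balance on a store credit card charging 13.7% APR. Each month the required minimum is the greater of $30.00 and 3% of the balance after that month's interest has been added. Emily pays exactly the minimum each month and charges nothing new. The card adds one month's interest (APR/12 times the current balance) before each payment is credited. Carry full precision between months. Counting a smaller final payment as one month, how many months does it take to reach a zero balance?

Monthly rate r = 13.7%/12 = 1.14167% = 0.0114167.
While 3% of the post-interest balance exceeds $30.00, each month B ← (B·(1+r))·(1 − 0.03), i.e. B shrinks by the factor (1+r)·0.97 = 0.98107.
This holds for months 1–54. Entering month 55 the balance is $980.01; 3% of the post-interest balance is now below $30.00, so the flat $30.00 minimum applies from here.
From month 55 a fixed $30.00 at rate r clears $980.01 in 42 more payments. Total: 54 + 42 = 96 months.

96 months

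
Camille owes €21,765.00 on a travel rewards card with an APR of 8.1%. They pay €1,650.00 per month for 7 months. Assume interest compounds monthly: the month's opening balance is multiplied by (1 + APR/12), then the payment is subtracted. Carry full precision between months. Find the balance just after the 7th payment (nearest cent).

Monthly rate r = 8.1%/12 = 0.675% = 0.00675.
Each month: B ← B·(1+r) − €1,650.00.
Month 1: interest €146.91; balance after payment €20,261.91.
Month 2: interest €136.77; balance after payment €18,748.68.
Month 3: interest €126.55; balance after payment €17,225.24.
Month 4: interest €116.27; balance after payment €15,691.51.
Month 5: interest €105.92; balance after payment €14,147.42.
Month 6: interest €95.50; balance after payment €12,592.92.
Month 7: interest €85.00; balance after payment €11,027.92.

€11,027.92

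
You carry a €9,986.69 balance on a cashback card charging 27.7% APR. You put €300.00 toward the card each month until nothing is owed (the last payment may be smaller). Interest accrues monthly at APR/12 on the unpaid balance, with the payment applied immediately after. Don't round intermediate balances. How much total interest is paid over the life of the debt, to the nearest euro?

Monthly rate r = 27.7%/12 = 2.30833% = 0.0230833.
Payoff takes n = ⌈−ln(1 − rB₀/P)/ln(1+r)⌉ = ⌈64.100⌉ = 65 payments; the last is €30.43.
Total paid = 64·€300.00 + €30.43 = €19,230.43.
Total interest = total paid − principal = €19,230.43 − €9,986.69 = €9,243.74.

€9,244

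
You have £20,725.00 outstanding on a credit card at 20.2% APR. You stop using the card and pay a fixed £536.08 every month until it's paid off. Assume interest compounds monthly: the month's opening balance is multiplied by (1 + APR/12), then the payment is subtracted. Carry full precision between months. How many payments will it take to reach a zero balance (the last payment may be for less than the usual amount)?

64 payments

Monthly rate r = 20.2%/12 = 1.68333% = 0.0168333.
Recurrence: B ← B·(1+r) − £536.08.
Month 1: interest £348.87; balance after payment £20,537.79.
Month 2: interest £345.72; balance after payment £20,347.43.
Closed form: n = −ln(1 − rB₀/P)/ln(1+r) = −ln(0.34922)/ln(1.01683) ≈ 63.023, so the balance reaches zero during payment 64.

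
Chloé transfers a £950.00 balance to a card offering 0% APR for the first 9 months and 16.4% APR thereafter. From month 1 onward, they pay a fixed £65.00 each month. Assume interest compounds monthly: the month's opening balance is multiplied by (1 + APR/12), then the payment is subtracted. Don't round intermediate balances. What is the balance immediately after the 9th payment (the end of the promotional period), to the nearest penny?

£365.00

Promo months 1–9 at r₀ = 0%/12 = 0; months 10+ at r₁ = 16.4%/12 = 0.0136667.
After month 9 (no interest yet): B = £950.00 − 9·£65.00 = £365.00.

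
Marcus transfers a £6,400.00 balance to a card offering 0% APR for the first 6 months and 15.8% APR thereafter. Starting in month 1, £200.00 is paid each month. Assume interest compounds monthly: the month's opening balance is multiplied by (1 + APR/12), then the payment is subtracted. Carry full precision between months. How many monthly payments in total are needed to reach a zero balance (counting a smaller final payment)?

Promo months 1–6 at r₀ = 0%/12 = 0; months 7+ at r₁ = 15.8%/12 = 0.0131667.
After month 6 (no interest yet): B = £6,400.00 − 6·£200.00 = £5,200.00.
Then at r₁ with £200.00/mo: n₂ = −ln(1 − r₁·B/P)/ln(1+r₁) ≈ 32.04 → 33 more payments.

39 payments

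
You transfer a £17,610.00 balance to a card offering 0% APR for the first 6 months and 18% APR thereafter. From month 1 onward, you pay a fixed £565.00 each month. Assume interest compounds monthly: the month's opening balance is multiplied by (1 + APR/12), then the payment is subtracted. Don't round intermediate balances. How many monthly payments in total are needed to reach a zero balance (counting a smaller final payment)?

Promo months 1–6 at r₀ = 0%/12 = 0; months 7+ at r₁ = 18%/12 = 0.015.
After month 6 (no interest yet): B = £17,610.00 − 6·£565.00 = £14,220.00.
Then at r₁ with £565.00/mo: n₂ = −ln(1 − r₁·B/P)/ln(1+r₁) ≈ 31.84 → 32 more payments.

38 months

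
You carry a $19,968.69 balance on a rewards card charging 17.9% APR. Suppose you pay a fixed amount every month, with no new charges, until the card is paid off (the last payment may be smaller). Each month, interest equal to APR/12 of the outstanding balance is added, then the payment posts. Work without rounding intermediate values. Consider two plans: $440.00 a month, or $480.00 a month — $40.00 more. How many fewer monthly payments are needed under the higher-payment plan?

11 fewer payments

Monthly rate r = 17.9%/12 = 1.49167% = 0.0149167.
At $440.00/mo: n = ⌈−ln(1 − rB₀/P)/ln(1+r)⌉ = 77 payments (last $140.73); total interest = total paid − $19,968.69 = $13,612.04.
At $480.00/mo: 66 payments (last $215.55); total interest $11,446.86.
Payments saved = 77 − 66 = 11.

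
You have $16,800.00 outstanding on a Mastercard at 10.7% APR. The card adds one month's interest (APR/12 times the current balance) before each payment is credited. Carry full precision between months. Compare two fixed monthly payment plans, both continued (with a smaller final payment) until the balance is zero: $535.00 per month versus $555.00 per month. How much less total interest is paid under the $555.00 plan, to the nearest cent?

Monthly rate r = 10.7%/12 = 0.891667% = 0.00891667.
At $535.00/mo: n = ⌈−ln(1 − rB₀/P)/ln(1+r)⌉ = 38 payments (last $3.00); total interest = total paid − $16,800.00 = $2,998.00.
At $555.00/mo: 36 payments (last $243.63); total interest $2,868.63.
Interest saved = $2,998.00 − $2,868.63 = $129.37.

$129.37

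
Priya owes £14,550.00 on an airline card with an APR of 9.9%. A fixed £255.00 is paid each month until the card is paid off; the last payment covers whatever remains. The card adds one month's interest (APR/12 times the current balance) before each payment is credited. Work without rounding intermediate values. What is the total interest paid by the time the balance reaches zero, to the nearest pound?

£5,198

Monthly rate r = 9.9%/12 = 0.825% = 0.00825.
Payoff takes n = ⌈−ln(1 − rB₀/P)/ln(1+r)⌉ = ⌈77.441⌉ = 78 payments; the last is £112.69.
Total paid = 77·£255.00 + £112.69 = £19,747.69.
Total interest = total paid − principal = £19,747.69 − £14,550.00 = £5,197.69.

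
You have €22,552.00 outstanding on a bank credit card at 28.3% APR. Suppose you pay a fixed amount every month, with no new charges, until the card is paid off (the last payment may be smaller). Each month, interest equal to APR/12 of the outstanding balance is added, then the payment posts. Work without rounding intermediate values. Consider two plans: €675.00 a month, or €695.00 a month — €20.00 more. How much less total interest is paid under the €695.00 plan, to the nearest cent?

Monthly rate r = 28.3%/12 = 2.35833% = 0.0235833.
At €675.00/mo: n = ⌈−ln(1 − rB₀/P)/ln(1+r)⌉ = 67 payments (last €361.01); total interest = total paid − €22,552.00 = €22,359.01.
At €695.00/mo: 63 payments (last €122.17); total interest €20,660.17.
Interest saved = €22,359.01 − €20,660.17 = €1,698.84.

€1,698.84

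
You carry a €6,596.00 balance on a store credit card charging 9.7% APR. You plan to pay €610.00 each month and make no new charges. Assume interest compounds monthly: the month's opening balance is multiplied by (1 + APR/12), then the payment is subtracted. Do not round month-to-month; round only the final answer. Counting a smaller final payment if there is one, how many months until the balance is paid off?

12 months

Monthly rate r = 9.7%/12 = 0.808333% = 0.00808333.
Recurrence: B ← B·(1+r) − €610.00.
Month 1: interest €53.32; balance after payment €6,039.32.
Month 2: interest €48.82; balance after payment €5,478.14.
Closed form: n = −ln(1 − rB₀/P)/ln(1+r) = −ln(0.91259)/ln(1.00808) ≈ 11.361, so the balance reaches zero during payment 12.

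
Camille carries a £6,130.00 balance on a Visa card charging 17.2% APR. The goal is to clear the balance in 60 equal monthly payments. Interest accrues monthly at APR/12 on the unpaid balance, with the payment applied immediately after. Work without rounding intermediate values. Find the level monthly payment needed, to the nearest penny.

Monthly rate r = 17.2%/12 = 1.43333% = 0.0143333.
Level-payment amortization: P = B₀·r / (1 − (1+r)^(−n)) = 6130.00·0.0143333 / (1 − 1.01433^(−60)).
Denominator 1 − (1+r)^(−60) = 0.574246583.
P = 87.8633 / 0.574246583 ≈ 153.01.

£153.01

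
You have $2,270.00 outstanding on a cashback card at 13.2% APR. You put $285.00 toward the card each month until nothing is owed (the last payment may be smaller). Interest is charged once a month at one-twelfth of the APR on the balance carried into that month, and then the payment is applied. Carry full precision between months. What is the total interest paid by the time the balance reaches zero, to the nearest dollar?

Monthly rate r = 13.2%/12 = 1.1% = 0.011.
Payoff takes n = ⌈−ln(1 − rB₀/P)/ln(1+r)⌉ = ⌈8.381⌉ = 9 payments; the last is $109.07.
Total paid = 8·$285.00 + $109.07 = $2,389.07.
Total interest = total paid − principal = $2,389.07 − $2,270.00 = $119.07.

$119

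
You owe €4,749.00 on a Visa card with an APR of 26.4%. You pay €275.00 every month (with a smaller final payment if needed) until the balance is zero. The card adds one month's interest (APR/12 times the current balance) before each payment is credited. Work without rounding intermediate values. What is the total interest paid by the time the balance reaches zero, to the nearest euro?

€1,290

Monthly rate r = 26.4%/12 = 2.2% = 0.022.
Payoff takes n = ⌈−ln(1 − rB₀/P)/ln(1+r)⌉ = ⌈21.961⌉ = 22 payments; the last is €264.42.
Total paid = 21·€275.00 + €264.42 = €6,039.42.
Total interest = total paid − principal = €6,039.42 − €4,749.00 = €1,290.42.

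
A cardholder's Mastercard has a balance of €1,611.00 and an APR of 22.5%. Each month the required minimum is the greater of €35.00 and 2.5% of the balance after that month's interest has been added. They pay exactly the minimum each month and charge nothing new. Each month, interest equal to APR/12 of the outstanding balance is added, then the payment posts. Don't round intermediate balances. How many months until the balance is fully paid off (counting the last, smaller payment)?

Monthly rate r = 22.5%/12 = 1.875% = 0.01875.
While 2.5% of the post-interest balance exceeds €35.00, each month B ← (B·(1+r))·(1 − 0.025), i.e. B shrinks by the factor (1+r)·0.975 = 0.99328.
This holds for months 1–24. Entering month 25 the balance is €1,370.34; 2.5% of the post-interest balance is now below €35.00, so the flat €35.00 minimum applies from here.
From month 25 a fixed €35.00 at rate r clears €1,370.34 in 72 more payments. Total: 24 + 72 = 96 months.

96 months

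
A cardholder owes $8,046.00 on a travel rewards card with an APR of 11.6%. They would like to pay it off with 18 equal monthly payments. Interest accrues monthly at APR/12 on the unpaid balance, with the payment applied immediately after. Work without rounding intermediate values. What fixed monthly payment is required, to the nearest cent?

$489.17

Monthly rate r = 11.6%/12 = 0.966667% = 0.00966667.
Level-payment amortization: P = B₀·r / (1 − (1+r)^(−n)) = 8046.00·0.00966667 / (1 − 1.00967^(−18)).
Denominator 1 − (1+r)^(−18) = 0.159000641.
P = 77.778 / 0.159000641 ≈ 489.17.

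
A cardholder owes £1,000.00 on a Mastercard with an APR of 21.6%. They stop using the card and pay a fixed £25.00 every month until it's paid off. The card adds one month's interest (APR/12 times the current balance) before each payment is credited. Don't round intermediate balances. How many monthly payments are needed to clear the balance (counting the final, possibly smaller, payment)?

Monthly rate r = 21.6%/12 = 1.8% = 0.018.
Recurrence: B ← B·(1+r) − £25.00.
Month 1: interest £18.00; balance after payment £993.00.
Month 2: interest £17.87; balance after payment £985.87.
Closed form: n = −ln(1 − rB₀/P)/ln(1+r) = −ln(0.28)/ln(1.018) ≈ 71.355, so the balance reaches zero during payment 72.

72 payments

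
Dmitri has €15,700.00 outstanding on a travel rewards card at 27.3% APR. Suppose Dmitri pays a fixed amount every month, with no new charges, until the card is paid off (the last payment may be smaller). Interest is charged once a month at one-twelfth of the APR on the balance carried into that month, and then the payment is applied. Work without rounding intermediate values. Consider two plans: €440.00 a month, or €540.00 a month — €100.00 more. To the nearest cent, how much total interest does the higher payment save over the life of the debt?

€6,667.31

Monthly rate r = 27.3%/12 = 2.275% = 0.02275.
At €440.00/mo: n = ⌈−ln(1 − rB₀/P)/ln(1+r)⌉ = 75 payments (last €106.71); total interest = total paid − €15,700.00 = €16,966.71.
At €540.00/mo: 49 payments (last €79.40); total interest €10,299.40.
Interest saved = €16,966.71 − €10,299.40 = €6,667.31.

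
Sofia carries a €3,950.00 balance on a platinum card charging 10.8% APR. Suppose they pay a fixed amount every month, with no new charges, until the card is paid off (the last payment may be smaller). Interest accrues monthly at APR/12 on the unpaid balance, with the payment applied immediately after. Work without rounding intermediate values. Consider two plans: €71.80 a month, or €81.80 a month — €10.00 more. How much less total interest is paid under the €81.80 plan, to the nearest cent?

€270.94

Monthly rate r = 10.8%/12 = 0.9% = 0.009.
At €71.80/mo: n = ⌈−ln(1 − rB₀/P)/ln(1+r)⌉ = 77 payments (last €20.14); total interest = total paid − €3,950.00 = €1,526.94.
At €81.80/mo: 64 payments (last €52.60); total interest €1,256.00.
Interest saved = €1,526.94 − €1,256.00 = €270.94.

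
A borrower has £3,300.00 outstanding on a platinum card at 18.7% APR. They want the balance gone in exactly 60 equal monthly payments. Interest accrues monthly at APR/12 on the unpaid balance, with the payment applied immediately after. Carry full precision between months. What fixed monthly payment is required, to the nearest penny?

£85.06

Monthly rate r = 18.7%/12 = 1.55833% = 0.0155833.
Level-payment amortization: P = B₀·r / (1 − (1+r)^(−n)) = 3300.00·0.0155833 / (1 − 1.01558^(−60)).
Denominator 1 − (1+r)^(−60) = 0.604573205.
P = 51.425 / 0.604573205 ≈ 85.06.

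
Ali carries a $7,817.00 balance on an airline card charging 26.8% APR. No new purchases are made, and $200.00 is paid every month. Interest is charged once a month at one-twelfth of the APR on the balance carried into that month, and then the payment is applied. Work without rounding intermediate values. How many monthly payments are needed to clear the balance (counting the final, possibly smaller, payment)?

Monthly rate r = 26.8%/12 = 2.23333% = 0.0223333.
Recurrence: B ← B·(1+r) − $200.00.
Month 1: interest $174.58; balance after payment $7,791.58.
Month 2: interest $174.01; balance after payment $7,765.59.
Closed form: n = −ln(1 − rB₀/P)/ln(1+r) = −ln(0.1271)/ln(1.02233) ≈ 93.390, so the balance reaches zero during payment 94.

94 payments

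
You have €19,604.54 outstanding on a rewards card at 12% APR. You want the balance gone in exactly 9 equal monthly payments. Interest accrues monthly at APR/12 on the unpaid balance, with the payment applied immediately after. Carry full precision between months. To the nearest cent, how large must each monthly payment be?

€2,288.64

Monthly rate r = 12%/12 = 1% = 0.01.
Level-payment amortization: P = B₀·r / (1 − (1+r)^(−n)) = 19604.54·0.01 / (1 − 1.01^(−9)).
Denominator 1 − (1+r)^(−9) = 0.0856601758.
P = 196.045 / 0.0856601758 ≈ 2288.64.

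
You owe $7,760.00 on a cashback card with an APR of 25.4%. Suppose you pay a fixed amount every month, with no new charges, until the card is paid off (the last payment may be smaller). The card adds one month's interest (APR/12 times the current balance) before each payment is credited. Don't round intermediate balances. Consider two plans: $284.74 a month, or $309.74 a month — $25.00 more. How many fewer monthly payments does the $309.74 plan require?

5 fewer payments

Monthly rate r = 25.4%/12 = 2.11667% = 0.0211667.
At $284.74/mo: n = ⌈−ln(1 − rB₀/P)/ln(1+r)⌉ = 42 payments (last $17.31); total interest = total paid − $7,760.00 = $3,931.65.
At $309.74/mo: 37 payments (last $23.91); total interest $3,414.55.
Payments saved = 42 − 37 = 5.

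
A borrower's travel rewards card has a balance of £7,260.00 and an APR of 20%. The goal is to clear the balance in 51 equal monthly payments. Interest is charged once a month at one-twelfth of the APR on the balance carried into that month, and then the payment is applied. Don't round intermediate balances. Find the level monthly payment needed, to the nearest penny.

Monthly rate r = 20%/12 = 1.66667% = 0.0166667.
Level-payment amortization: P = B₀·r / (1 − (1+r)^(−n)) = 7260.00·0.0166667 / (1 − 1.01667^(−51)).
Denominator 1 − (1+r)^(−51) = 0.569580257.
P = 121 / 0.569580257 ≈ 212.44.

£212.44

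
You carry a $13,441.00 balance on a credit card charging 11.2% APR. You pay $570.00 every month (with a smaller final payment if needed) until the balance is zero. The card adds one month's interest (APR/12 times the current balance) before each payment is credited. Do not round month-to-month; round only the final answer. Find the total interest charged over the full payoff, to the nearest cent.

Monthly rate r = 11.2%/12 = 0.933333% = 0.00933333.
Payoff takes n = ⌈−ln(1 − rB₀/P)/ln(1+r)⌉ = ⌈26.757⌉ = 27 payments; the last is $431.89.
Total paid = 26·$570.00 + $431.89 = $15,251.89.
Total interest = total paid − principal = $15,251.89 − $13,441.00 = $1,810.89.

$1,810.89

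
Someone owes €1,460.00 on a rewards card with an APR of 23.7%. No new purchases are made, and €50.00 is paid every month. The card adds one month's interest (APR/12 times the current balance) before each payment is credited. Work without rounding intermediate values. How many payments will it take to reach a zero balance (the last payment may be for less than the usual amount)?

44 payments

Monthly rate r = 23.7%/12 = 1.975% = 0.01975.
Recurrence: B ← B·(1+r) − €50.00.
Month 1: interest €28.84; balance after payment €1,438.84.
Month 2: interest €28.42; balance after payment €1,417.25.
Closed form: n = −ln(1 − rB₀/P)/ln(1+r) = −ln(0.4233)/ln(1.01975) ≈ 43.956, so the balance reaches zero during payment 44.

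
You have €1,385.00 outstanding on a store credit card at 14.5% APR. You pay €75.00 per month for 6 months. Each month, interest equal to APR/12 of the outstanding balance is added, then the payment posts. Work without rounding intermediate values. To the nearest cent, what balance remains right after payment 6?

Monthly rate r = 14.5%/12 = 1.20833% = 0.0120833.
Each month: B ← B·(1+r) − €75.00.
Month 1: interest €16.74; balance after payment €1,326.74.
Month 2: interest €16.03; balance after payment €1,267.77.
Month 3: interest €15.32; balance after payment €1,208.09.
Month 4: interest €14.60; balance after payment €1,147.68.
Month 5: interest €13.87; balance after payment €1,086.55.
Month 6: interest €13.13; balance after payment €1,024.68.

€1,024.68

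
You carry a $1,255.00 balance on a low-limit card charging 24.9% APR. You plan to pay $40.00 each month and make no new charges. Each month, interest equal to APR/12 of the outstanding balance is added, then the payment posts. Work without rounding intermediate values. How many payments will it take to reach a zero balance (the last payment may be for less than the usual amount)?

Monthly rate r = 24.9%/12 = 2.075% = 0.02075.
Recurrence: B ← B·(1+r) − $40.00.
Month 1: interest $26.04; balance after payment $1,241.04.
Month 2: interest $25.75; balance after payment $1,226.79.
Closed form: n = −ln(1 − rB₀/P)/ln(1+r) = −ln(0.34897)/ln(1.02075) ≈ 51.261, so the balance reaches zero during payment 52.

52 months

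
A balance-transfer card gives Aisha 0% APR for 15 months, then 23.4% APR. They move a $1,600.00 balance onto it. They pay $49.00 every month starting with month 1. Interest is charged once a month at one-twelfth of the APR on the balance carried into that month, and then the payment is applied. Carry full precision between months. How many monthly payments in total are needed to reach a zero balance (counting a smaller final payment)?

37 months

Promo months 1–15 at r₀ = 0%/12 = 0; months 16+ at r₁ = 23.4%/12 = 0.0195.
After month 15 (no interest yet): B = $1,600.00 − 15·$49.00 = $865.00.
Then at r₁ with $49.00/mo: n₂ = −ln(1 − r₁·B/P)/ln(1+r₁) ≈ 21.85 → 22 more payments.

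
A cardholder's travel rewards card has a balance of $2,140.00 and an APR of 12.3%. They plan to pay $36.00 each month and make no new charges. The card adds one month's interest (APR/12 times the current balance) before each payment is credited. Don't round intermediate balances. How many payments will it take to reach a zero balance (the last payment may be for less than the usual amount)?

Monthly rate r = 12.3%/12 = 1.025% = 0.01025.
Recurrence: B ← B·(1+r) − $36.00.
Month 1: interest $21.94; balance after payment $2,125.93.
Month 2: interest $21.79; balance after payment $2,111.73.
Closed form: n = −ln(1 − rB₀/P)/ln(1+r) = −ln(0.39069)/ln(1.01025) ≈ 92.160, so the balance reaches zero during payment 93.

93 months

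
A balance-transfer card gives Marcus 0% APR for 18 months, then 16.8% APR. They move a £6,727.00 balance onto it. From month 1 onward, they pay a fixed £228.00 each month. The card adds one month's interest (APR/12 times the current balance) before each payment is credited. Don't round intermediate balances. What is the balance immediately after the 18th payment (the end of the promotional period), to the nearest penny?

£2,623.00

Promo months 1–18 at r₀ = 0%/12 = 0; months 19+ at r₁ = 16.8%/12 = 0.014.
After month 18 (no interest yet): B = £6,727.00 − 18·£228.00 = £2,623.00.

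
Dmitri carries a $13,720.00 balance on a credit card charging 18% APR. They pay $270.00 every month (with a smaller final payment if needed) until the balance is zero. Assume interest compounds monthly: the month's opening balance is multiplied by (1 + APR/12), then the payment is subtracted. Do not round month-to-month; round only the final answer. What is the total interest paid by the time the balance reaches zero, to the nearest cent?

Monthly rate r = 18%/12 = 1.5% = 0.015.
Payoff takes n = ⌈−ln(1 − rB₀/P)/ln(1+r)⌉ = ⌈96.478⌉ = 97 payments; the last is $129.47.
Total paid = 96·$270.00 + $129.47 = $26,049.47.
Total interest = total paid − principal = $26,049.47 − $13,720.00 = $12,329.47.

$12,329.47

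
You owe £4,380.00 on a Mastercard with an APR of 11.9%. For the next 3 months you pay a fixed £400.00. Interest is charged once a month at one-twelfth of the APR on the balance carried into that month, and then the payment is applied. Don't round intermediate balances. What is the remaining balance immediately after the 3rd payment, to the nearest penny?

£3,299.66

Monthly rate r = 11.9%/12 = 0.991667% = 0.00991667.
Each month: B ← B·(1+r) − £400.00.
Month 1: interest £43.44; balance after payment £4,023.44.
Month 2: interest £39.90; balance after payment £3,663.33.
Month 3: interest £36.33; balance after payment £3,299.66.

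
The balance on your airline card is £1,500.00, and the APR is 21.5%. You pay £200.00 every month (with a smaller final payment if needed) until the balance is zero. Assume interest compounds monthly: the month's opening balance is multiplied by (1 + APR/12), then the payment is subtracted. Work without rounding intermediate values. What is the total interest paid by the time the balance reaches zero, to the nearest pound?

£125

Monthly rate r = 21.5%/12 = 1.79167% = 0.0179167.
Payoff takes n = ⌈−ln(1 − rB₀/P)/ln(1+r)⌉ = ⌈8.126⌉ = 9 payments; the last is £25.41.
Total paid = 8·£200.00 + £25.41 = £1,625.41.
Total interest = total paid − principal = £1,625.41 − £1,500.00 = £125.41.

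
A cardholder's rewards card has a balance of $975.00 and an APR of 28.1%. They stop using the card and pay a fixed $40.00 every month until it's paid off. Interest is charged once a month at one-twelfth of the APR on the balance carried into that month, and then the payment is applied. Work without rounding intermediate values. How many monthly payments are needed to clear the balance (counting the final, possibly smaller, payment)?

Monthly rate r = 28.1%/12 = 2.34167% = 0.0234167.
Recurrence: B ← B·(1+r) − $40.00.
Month 1: interest $22.83; balance after payment $957.83.
Month 2: interest $22.43; balance after payment $940.26.
Closed form: n = −ln(1 − rB₀/P)/ln(1+r) = −ln(0.42922)/ln(1.02342) ≈ 36.540, so the balance reaches zero during payment 37.

37 payments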